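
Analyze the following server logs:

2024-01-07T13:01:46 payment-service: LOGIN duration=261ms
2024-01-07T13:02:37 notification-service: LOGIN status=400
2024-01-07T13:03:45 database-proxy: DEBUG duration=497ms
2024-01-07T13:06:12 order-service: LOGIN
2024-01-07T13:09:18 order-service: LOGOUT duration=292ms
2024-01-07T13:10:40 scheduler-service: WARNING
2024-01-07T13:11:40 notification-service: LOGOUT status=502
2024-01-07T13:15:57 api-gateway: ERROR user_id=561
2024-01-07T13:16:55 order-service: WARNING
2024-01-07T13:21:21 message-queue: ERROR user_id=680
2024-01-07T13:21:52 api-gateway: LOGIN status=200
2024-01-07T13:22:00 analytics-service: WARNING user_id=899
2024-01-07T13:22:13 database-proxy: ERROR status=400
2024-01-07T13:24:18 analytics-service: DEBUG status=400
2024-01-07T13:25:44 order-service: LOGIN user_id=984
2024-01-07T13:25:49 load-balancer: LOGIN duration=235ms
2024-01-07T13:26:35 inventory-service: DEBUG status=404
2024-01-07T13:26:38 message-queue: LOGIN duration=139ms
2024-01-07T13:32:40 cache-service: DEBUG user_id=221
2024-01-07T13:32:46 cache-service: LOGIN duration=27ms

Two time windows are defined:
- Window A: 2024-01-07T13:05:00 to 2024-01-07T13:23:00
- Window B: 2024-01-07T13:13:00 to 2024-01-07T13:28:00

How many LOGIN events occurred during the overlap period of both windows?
1

To find overlap events:

1. Window A: 2024-01-07T13:05:00 to 2024-01-07T13:23:00
2. Window B: 2024-01-07T13:13:00 to 2024-01-07T13:28:00
3. Overlap period: 2024-01-07T13:13:00 to 2024-01-07T13:23:00
4. Count LOGIN events in overlap: 1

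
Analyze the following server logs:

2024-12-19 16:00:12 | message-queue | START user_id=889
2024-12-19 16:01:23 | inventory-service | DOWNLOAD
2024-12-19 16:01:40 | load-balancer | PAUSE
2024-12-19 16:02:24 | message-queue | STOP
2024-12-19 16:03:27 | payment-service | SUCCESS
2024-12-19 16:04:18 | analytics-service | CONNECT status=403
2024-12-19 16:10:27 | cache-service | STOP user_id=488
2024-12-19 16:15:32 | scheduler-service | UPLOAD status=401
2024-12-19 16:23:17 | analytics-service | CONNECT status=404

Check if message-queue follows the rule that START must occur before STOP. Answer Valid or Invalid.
Valid

To validate ordering:

1. Required order: START → STOP
2. Rule: START must occur before STOP
3. Check actual order of events for message-queue
4. Result: Valid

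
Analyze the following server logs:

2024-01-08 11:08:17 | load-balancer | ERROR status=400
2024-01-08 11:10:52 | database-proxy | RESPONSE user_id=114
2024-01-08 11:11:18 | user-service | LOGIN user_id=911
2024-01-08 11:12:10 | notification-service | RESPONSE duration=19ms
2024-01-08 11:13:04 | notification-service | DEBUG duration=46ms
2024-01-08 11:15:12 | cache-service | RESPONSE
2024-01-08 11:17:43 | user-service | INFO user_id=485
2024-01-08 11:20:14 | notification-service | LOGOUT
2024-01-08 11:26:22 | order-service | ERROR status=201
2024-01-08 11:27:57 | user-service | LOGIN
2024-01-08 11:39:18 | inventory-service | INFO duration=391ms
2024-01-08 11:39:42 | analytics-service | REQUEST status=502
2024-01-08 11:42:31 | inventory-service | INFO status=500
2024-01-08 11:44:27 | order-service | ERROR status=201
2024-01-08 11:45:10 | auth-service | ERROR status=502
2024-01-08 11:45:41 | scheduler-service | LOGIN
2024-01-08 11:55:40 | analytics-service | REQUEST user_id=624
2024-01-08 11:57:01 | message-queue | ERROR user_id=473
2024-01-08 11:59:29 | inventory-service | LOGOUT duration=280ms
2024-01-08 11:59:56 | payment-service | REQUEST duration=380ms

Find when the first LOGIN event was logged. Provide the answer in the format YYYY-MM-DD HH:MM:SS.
2024-01-08 11:11:18

To find the first event:

1. Filter for all LOGIN events
2. Sort by timestamp
3. Select the first one
4. Timestamp: 2024-01-08 11:11:18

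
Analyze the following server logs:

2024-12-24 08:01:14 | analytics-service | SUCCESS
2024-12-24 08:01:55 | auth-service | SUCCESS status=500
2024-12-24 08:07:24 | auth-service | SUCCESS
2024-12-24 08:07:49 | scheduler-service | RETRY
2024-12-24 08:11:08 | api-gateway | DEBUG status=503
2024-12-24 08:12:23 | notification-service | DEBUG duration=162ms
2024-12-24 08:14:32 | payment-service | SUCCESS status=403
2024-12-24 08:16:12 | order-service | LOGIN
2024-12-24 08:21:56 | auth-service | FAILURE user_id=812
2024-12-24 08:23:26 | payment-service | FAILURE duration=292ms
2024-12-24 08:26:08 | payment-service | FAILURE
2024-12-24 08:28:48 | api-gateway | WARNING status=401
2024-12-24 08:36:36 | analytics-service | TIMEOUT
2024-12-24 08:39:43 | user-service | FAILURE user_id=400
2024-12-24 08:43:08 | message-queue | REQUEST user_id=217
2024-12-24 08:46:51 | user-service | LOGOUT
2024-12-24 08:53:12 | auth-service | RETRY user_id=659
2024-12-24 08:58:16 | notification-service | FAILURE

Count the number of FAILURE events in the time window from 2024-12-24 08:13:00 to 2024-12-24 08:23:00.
1

To count events in the time window:

1. Window boundaries: 2024-12-24 08:13:00 to 2024-12-24 08:23:00
2. Filter for FAILURE events within this window
3. Count matching events: 1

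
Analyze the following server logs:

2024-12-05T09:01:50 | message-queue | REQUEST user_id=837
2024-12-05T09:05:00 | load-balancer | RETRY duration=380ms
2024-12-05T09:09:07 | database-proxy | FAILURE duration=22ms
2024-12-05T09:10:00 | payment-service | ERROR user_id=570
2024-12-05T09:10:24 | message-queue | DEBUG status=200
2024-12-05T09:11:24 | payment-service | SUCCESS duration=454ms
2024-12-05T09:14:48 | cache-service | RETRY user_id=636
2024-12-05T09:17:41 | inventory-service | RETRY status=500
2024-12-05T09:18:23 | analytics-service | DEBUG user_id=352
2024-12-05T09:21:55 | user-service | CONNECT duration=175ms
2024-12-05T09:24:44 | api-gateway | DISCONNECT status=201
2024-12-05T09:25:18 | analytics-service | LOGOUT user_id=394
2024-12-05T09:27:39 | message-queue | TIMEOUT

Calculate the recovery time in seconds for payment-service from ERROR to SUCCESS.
84

To calculate recovery time:

1. Find ERROR event for payment-service: 2024-12-05T09:10:00
2. Find next SUCCESS event for payment-service: 2024-12-05T09:11:24
3. Recovery time: 2024-12-05T09:11:24 - 2024-12-05T09:10:00 = 84 seconds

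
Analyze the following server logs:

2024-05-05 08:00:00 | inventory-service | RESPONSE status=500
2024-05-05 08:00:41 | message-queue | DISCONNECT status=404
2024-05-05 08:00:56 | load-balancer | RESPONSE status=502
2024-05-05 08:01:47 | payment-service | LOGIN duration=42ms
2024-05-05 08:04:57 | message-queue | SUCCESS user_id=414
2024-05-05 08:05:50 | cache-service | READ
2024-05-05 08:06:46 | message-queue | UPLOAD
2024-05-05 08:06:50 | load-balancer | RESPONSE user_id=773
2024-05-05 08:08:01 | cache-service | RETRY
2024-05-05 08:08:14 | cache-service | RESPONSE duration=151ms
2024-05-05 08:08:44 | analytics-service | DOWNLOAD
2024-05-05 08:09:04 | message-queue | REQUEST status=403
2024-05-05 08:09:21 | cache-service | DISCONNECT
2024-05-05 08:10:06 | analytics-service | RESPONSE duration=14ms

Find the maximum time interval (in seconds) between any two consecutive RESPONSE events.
354

To find the longest gap:

1. Extract all RESPONSE events in chronological order
2. Calculate time differences between consecutive events
3. Find the maximum difference
4. Longest gap: 354 seconds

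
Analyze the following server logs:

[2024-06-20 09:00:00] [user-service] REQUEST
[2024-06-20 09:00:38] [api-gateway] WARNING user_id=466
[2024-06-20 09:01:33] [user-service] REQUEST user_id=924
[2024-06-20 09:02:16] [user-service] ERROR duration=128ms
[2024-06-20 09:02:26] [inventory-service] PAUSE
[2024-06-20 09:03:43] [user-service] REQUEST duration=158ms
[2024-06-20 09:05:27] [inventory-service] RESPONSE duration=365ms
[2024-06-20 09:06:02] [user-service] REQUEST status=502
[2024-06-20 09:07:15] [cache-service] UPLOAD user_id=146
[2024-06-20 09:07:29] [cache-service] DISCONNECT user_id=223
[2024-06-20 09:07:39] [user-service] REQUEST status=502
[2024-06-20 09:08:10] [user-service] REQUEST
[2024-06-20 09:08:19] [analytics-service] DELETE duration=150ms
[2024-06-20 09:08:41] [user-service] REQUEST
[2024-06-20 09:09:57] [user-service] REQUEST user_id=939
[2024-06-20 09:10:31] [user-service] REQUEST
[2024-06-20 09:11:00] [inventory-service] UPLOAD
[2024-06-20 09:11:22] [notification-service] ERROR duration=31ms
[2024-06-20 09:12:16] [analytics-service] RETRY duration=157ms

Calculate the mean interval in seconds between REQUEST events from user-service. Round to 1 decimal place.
78.9

To calculate average interval:

1. Find all REQUEST events for user-service in order
2. Calculate time gaps between consecutive events
3. Compute mean of gaps: 631 / 8 = 78.9 seconds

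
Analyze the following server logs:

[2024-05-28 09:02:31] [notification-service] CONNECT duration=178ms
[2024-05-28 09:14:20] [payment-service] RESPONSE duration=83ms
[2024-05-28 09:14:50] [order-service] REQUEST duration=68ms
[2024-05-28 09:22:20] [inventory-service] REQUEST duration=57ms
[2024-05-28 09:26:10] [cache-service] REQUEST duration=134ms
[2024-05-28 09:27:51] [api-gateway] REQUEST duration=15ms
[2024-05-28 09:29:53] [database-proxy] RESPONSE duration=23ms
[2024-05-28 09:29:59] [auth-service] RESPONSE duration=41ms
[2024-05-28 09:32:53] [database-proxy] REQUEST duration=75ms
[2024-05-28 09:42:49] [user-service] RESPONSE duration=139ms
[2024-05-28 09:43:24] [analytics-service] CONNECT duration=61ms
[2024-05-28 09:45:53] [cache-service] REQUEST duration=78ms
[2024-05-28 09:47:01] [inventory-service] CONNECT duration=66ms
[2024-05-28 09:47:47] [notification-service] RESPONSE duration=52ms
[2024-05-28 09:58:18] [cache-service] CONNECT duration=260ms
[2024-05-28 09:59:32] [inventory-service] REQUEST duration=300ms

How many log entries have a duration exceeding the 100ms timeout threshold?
5

To count timeouts:

1. Threshold: 100ms
2. Extract duration from each log entry
3. Count entries where duration > 100
4. Timeout count: 5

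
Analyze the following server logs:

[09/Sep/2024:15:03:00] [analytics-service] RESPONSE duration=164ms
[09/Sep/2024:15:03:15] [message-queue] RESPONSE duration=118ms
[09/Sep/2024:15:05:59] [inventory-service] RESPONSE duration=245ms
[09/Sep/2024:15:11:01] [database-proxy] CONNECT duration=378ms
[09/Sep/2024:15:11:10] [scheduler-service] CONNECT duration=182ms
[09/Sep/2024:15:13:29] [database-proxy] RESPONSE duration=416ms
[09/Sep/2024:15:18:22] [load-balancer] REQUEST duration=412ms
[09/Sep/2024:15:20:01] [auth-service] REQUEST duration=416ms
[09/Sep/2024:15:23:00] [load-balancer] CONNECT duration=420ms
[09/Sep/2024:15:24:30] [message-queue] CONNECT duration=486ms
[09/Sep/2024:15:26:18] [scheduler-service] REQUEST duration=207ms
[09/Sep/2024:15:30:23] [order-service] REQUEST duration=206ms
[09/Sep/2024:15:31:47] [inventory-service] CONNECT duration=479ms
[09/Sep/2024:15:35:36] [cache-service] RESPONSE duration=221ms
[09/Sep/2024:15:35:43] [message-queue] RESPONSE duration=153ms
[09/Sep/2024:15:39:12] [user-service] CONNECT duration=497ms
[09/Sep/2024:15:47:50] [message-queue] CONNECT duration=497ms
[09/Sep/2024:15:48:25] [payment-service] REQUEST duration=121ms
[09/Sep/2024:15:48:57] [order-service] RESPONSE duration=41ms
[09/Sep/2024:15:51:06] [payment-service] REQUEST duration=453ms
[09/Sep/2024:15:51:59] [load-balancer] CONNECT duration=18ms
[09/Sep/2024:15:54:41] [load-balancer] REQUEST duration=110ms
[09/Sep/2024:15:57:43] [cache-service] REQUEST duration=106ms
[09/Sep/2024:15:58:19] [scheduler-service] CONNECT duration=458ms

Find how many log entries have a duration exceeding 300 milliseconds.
11

To count timeouts:

1. Threshold: 300ms
2. Extract duration from each log entry
3. Count entries where duration > 300
4. Timeout count: 11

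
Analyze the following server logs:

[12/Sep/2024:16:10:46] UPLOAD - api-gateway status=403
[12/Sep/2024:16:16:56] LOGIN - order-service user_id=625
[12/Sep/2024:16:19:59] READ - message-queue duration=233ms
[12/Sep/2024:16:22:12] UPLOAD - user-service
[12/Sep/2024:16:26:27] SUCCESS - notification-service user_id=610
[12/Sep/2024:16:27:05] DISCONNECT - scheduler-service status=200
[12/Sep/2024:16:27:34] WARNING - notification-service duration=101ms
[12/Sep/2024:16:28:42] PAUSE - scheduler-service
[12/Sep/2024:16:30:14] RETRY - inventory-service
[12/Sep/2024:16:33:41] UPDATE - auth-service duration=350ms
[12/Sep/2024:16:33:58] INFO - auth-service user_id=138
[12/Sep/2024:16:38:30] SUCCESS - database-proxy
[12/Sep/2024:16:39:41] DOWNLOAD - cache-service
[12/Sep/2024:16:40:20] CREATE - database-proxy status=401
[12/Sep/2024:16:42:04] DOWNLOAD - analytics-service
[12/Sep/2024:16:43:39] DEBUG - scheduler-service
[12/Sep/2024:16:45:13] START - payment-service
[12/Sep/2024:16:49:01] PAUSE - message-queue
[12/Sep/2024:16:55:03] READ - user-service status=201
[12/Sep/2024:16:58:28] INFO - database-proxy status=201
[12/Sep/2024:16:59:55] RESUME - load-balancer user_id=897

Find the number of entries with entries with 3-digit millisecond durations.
3

To find matching entries:

1. Pattern to match: entries with 3-digit millisecond durations
2. Scan each log entry for the pattern
3. Count matches: 3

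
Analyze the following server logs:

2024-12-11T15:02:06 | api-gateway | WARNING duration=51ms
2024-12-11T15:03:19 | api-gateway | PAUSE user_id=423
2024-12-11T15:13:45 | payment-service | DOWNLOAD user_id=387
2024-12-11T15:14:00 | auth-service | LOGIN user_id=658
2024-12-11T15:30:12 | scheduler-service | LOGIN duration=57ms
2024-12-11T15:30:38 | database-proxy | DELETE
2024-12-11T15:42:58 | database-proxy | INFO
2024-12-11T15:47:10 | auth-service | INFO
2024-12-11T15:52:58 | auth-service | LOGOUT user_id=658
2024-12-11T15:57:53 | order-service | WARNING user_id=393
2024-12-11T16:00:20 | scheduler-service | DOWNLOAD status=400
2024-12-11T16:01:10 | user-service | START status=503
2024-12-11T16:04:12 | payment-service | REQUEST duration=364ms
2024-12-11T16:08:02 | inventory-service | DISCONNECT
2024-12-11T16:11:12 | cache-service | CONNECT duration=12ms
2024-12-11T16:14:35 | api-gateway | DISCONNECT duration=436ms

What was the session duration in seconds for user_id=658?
2338

To calculate session duration:

1. Find LOGIN event for user_id=658: 2024-12-11T15:14:00
2. Find LOGOUT event for user_id=658: 2024-12-11T15:52:58
3. Session duration: 2024-12-11T15:52:58 - 2024-12-11T15:14:00 = 2338 seconds (38 minutes)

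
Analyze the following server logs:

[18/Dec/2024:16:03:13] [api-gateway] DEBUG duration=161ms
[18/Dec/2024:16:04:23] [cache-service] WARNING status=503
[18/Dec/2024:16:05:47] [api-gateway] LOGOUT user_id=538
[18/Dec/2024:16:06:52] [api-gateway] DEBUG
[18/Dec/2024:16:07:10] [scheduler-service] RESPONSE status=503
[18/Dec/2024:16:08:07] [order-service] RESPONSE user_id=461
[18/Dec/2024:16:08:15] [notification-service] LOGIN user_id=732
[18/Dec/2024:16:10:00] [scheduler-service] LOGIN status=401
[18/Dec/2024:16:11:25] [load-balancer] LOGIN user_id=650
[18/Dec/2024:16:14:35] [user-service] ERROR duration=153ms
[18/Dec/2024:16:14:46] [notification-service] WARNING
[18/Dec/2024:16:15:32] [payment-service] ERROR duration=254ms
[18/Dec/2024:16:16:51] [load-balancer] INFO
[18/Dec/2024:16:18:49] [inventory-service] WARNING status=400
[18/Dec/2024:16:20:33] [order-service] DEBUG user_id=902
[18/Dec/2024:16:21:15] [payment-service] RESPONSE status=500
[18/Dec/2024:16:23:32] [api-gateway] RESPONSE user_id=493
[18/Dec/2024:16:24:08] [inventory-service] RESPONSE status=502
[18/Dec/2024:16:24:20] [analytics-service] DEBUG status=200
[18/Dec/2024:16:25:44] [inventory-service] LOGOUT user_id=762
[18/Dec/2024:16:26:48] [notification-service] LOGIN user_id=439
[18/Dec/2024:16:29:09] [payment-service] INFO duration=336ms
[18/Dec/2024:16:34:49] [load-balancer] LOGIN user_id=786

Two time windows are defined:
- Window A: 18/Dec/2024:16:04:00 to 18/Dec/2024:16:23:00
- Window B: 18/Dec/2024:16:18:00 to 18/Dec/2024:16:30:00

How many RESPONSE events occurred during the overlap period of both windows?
1

To find overlap events:

1. Window A: 18/Dec/2024:16:04:00 to 18/Dec/2024:16:23:00
2. Window B: 18/Dec/2024:16:18:00 to 18/Dec/2024:16:30:00
3. Overlap period: 18/Dec/2024:16:18:00 to 18/Dec/2024:16:23:00
4. Count RESPONSE events in overlap: 1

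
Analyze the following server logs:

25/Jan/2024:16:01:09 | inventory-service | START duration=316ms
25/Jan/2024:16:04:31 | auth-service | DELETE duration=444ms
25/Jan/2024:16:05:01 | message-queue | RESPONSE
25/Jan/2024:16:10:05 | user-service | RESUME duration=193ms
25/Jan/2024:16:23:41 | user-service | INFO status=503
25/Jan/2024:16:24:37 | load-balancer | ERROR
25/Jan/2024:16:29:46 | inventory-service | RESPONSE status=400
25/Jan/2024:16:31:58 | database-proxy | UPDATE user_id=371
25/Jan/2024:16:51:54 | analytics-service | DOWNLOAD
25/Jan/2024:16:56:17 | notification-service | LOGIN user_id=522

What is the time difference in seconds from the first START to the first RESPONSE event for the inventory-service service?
1717

To find the time between events:

1. Locate the first START event for inventory-service: 25/Jan/2024:16:01:09
2. Locate the first RESPONSE event for inventory-service: 25/Jan/2024:16:29:46
3. Calculate the difference: 25/Jan/2024:16:29:46 - 25/Jan/2024:16:01:09 = 1717 seconds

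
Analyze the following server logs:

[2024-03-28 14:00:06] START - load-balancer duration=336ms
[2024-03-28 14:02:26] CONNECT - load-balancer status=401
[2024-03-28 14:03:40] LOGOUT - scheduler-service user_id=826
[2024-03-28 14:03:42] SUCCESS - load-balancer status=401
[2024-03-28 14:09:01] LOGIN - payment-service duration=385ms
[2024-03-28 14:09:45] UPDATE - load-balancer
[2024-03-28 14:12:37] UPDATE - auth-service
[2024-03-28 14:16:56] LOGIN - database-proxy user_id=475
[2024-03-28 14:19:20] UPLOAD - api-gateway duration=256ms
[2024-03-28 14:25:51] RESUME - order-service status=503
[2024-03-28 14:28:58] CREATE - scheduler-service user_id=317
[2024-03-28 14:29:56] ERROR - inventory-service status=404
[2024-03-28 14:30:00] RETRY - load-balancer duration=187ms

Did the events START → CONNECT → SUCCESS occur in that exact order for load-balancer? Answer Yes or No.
Yes

To verify sequence order:

1. Find all events in sequence START → CONNECT → SUCCESS for load-balancer
2. Extract their timestamps
3. Check if timestamps are in ascending order
4. Result: Yes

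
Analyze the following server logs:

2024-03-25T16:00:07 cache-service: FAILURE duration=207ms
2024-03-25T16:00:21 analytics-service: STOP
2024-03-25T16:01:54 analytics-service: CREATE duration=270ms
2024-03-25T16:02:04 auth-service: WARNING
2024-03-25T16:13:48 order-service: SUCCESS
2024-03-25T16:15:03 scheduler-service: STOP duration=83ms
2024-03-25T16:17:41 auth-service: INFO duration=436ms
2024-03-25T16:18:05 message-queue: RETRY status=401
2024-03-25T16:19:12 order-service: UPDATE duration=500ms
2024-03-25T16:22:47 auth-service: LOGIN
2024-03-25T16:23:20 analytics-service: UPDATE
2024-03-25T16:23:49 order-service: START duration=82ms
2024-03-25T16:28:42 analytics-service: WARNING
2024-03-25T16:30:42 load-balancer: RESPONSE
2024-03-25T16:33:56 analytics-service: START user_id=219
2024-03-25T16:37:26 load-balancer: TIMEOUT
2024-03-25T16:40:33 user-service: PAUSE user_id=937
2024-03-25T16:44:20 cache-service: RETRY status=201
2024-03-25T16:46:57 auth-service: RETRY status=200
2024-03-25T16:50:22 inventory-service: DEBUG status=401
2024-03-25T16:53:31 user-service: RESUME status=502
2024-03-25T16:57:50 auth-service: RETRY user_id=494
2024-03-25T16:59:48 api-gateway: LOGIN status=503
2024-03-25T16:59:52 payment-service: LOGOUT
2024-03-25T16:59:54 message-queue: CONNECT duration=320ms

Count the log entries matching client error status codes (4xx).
2

To find matching entries:

1. Pattern to match: client error status codes (4xx)
2. Scan each log entry for the pattern
3. Count matches: 2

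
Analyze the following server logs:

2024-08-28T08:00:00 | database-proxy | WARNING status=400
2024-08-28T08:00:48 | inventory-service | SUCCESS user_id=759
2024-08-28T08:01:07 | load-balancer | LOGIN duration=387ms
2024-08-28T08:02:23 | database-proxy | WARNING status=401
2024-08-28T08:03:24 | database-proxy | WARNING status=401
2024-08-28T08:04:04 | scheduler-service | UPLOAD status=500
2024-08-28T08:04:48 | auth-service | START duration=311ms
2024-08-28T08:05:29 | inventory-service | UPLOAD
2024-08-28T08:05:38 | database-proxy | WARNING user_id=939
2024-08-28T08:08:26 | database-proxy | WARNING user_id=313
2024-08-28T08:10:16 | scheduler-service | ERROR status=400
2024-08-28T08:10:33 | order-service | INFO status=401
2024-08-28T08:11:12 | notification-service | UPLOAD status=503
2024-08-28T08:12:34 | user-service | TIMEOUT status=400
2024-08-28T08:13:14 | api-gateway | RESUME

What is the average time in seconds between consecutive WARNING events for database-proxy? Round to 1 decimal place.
126.5

To calculate average interval:

1. Find all WARNING events for database-proxy in order
2. Calculate time gaps between consecutive events
3. Compute mean of gaps: 506 / 4 = 126.5 seconds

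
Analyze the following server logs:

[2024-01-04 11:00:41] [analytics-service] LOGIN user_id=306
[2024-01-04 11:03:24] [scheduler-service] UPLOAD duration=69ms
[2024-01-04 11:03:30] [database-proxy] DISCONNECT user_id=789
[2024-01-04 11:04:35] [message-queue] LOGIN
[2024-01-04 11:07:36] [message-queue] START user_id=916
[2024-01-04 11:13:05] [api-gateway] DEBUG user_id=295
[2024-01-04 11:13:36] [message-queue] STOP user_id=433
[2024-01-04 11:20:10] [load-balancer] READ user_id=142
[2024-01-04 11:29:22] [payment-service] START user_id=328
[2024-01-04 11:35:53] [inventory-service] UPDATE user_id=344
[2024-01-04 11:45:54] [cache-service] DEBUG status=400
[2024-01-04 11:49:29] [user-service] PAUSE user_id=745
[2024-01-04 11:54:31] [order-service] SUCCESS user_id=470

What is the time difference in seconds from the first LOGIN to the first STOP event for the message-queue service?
541

To find the time between events:

1. Locate the first LOGIN event for message-queue: 2024-01-04 11:04:35
2. Locate the first STOP event for message-queue: 2024-01-04 11:13:36
3. Calculate the difference: 2024-01-04 11:13:36 - 2024-01-04 11:04:35 = 541 seconds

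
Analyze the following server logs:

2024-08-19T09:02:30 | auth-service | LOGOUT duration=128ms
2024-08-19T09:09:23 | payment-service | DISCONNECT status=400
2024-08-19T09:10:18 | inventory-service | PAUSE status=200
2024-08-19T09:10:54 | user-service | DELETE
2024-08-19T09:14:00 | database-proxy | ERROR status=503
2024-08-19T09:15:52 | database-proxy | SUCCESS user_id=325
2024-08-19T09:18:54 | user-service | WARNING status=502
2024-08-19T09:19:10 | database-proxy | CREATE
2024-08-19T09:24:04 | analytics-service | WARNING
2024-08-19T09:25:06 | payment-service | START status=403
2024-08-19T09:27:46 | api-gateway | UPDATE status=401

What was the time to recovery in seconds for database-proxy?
112

To calculate recovery time:

1. Find ERROR event for database-proxy: 2024-08-19T09:14:00
2. Find next SUCCESS event for database-proxy: 2024-08-19T09:15:52
3. Recovery time: 2024-08-19T09:15:52 - 2024-08-19T09:14:00 = 112 seconds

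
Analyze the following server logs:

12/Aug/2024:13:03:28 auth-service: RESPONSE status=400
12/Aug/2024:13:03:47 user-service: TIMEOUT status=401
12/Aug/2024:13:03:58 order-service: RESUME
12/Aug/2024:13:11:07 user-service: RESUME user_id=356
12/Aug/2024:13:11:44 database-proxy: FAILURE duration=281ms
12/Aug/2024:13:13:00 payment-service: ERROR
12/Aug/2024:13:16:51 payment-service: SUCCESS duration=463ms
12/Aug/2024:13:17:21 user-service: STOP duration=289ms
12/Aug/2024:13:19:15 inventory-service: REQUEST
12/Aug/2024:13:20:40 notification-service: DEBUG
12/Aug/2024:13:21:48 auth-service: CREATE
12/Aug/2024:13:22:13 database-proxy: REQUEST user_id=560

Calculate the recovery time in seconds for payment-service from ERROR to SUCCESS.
231

To calculate recovery time:

1. Find ERROR event for payment-service: 12/Aug/2024:13:13:00
2. Find next SUCCESS event for payment-service: 12/Aug/2024:13:16:51
3. Recovery time: 12/Aug/2024:13:16:51 - 12/Aug/2024:13:13:00 = 231 seconds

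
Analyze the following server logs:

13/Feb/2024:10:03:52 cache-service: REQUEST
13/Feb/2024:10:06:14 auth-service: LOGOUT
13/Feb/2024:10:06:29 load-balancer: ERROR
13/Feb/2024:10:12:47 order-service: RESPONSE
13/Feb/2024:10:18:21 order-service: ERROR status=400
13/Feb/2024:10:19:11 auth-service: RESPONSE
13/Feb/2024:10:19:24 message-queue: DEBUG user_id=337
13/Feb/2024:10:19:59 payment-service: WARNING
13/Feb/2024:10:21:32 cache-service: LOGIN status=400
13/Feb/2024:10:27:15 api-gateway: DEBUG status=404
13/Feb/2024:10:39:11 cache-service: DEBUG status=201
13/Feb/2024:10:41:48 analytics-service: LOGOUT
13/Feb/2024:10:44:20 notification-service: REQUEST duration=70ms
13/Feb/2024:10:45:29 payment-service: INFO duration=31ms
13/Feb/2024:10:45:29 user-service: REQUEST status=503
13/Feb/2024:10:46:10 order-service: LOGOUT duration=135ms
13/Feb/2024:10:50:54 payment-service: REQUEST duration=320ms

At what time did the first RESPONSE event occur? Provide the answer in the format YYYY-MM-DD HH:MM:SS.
2024-02-13 10:12:47

To find the first event:

1. Filter for all RESPONSE events
2. Sort by timestamp
3. Select the first one
4. Timestamp: 2024-02-13 10:12:47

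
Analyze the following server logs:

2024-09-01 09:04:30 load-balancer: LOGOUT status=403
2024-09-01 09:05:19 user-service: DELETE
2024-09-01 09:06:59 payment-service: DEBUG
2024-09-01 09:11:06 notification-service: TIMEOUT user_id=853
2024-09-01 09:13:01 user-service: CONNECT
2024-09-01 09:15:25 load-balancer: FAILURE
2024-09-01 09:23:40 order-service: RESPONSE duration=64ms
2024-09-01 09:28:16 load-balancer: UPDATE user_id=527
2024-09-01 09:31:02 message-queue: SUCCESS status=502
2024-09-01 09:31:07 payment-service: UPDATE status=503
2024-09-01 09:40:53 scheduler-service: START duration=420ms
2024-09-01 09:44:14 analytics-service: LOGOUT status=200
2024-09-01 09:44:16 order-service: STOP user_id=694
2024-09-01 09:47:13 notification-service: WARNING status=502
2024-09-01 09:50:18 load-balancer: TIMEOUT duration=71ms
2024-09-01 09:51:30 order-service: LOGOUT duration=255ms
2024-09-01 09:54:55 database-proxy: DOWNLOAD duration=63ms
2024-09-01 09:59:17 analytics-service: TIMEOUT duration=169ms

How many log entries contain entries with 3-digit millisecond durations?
3

To find matching entries:

1. Pattern to match: entries with 3-digit millisecond durations
2. Scan each log entry for the pattern
3. Count matches: 3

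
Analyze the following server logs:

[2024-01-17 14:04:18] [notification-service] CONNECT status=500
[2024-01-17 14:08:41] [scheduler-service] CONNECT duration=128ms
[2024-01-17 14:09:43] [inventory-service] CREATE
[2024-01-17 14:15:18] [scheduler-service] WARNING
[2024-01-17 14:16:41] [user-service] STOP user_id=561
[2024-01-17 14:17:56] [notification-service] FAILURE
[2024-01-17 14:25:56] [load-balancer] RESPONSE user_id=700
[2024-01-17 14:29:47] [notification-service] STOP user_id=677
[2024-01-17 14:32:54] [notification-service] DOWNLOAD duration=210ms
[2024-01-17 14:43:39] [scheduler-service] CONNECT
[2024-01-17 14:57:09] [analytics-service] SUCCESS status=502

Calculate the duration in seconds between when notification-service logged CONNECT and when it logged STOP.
1529

To find the time between events:

1. Locate the first CONNECT event for notification-service: 2024-01-17 14:04:18
2. Locate the first STOP event for notification-service: 2024-01-17 14:29:47
3. Calculate the difference: 2024-01-17 14:29:47 - 2024-01-17 14:04:18 = 1529 seconds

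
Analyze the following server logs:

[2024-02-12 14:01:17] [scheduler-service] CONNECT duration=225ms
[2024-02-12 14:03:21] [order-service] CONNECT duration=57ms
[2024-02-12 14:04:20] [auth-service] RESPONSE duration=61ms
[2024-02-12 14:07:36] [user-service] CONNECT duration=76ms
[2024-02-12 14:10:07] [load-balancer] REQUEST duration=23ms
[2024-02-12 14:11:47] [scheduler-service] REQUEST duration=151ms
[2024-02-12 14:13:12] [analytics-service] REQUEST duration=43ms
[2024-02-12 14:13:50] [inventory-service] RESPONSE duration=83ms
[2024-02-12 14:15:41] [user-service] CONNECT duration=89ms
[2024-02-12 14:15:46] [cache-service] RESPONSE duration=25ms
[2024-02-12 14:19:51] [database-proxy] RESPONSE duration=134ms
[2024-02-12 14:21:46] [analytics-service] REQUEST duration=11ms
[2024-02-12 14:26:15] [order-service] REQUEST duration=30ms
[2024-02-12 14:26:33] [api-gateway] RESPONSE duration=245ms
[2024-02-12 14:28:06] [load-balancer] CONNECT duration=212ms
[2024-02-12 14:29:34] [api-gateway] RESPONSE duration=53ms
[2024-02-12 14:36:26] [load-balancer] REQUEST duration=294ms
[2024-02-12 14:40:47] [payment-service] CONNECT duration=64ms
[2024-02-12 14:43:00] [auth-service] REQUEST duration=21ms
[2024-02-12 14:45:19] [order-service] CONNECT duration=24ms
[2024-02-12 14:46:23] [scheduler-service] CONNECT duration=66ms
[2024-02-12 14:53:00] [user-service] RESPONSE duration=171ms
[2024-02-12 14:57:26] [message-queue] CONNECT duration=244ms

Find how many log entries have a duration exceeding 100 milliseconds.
8

To count timeouts:

1. Threshold: 100ms
2. Extract duration from each log entry
3. Count entries where duration > 100
4. Timeout count: 8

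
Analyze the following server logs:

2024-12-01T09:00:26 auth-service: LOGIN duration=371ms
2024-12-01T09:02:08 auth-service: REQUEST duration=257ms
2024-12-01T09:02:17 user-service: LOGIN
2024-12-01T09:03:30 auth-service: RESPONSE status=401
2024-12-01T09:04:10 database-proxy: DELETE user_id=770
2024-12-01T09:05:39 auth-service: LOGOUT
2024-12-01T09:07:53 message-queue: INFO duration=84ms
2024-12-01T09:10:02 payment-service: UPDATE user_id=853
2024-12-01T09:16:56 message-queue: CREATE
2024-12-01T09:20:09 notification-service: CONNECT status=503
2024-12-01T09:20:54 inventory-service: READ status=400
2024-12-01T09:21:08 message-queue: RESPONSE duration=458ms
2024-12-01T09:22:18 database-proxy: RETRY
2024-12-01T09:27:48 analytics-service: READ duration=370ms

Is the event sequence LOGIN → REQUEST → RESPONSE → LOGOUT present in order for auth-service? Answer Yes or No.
Yes

To verify sequence order:

1. Find all events in sequence LOGIN → REQUEST → RESPONSE → LOGOUT for auth-service
2. Extract their timestamps
3. Check if timestamps are in ascending order
4. Result: Yes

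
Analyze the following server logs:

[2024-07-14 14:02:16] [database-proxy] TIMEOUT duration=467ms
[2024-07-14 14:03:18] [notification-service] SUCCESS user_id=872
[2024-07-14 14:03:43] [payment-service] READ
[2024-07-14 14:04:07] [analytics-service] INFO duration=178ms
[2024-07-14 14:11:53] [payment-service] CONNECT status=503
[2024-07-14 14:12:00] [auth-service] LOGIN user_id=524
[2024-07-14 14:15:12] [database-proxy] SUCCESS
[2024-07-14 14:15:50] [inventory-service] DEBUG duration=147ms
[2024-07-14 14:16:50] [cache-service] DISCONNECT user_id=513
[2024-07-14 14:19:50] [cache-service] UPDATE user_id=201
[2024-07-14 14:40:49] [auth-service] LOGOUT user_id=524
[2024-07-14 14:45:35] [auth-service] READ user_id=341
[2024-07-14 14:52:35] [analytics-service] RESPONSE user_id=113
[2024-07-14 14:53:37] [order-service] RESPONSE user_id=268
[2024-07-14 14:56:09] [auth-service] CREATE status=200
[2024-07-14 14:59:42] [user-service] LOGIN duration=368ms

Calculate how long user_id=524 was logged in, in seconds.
1729

To calculate session duration:

1. Find LOGIN event for user_id=524: 2024-07-14 14:12:00
2. Find LOGOUT event for user_id=524: 2024-07-14 14:40:49
3. Session duration: 2024-07-14 14:40:49 - 2024-07-14 14:12:00 = 1729 seconds (28 minutes)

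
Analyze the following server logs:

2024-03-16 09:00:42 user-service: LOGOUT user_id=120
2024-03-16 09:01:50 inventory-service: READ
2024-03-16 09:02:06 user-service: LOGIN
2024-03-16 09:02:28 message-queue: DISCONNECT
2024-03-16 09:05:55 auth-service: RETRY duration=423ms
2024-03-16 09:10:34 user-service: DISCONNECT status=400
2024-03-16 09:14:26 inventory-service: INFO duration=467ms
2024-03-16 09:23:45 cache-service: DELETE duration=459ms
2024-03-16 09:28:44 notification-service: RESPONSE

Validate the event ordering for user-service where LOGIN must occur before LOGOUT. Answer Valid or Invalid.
Invalid

To validate ordering:

1. Required order: LOGIN → LOGOUT
2. Rule: LOGIN must occur before LOGOUT
3. Check actual order of events for user-service
4. Result: Invalid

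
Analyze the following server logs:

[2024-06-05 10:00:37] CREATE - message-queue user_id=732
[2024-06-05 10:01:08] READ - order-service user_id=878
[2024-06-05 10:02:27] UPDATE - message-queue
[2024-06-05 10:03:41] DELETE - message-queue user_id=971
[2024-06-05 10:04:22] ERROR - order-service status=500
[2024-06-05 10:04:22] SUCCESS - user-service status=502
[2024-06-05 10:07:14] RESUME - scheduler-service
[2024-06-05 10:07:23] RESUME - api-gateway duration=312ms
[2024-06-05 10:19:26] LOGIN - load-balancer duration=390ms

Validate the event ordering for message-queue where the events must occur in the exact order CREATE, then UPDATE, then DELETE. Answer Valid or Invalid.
Valid

To validate ordering:

1. Required order: CREATE → UPDATE → DELETE
2. Rule: the events must occur in the exact order CREATE, then UPDATE, then DELETE
3. Check actual order of events for message-queue
4. Result: Valid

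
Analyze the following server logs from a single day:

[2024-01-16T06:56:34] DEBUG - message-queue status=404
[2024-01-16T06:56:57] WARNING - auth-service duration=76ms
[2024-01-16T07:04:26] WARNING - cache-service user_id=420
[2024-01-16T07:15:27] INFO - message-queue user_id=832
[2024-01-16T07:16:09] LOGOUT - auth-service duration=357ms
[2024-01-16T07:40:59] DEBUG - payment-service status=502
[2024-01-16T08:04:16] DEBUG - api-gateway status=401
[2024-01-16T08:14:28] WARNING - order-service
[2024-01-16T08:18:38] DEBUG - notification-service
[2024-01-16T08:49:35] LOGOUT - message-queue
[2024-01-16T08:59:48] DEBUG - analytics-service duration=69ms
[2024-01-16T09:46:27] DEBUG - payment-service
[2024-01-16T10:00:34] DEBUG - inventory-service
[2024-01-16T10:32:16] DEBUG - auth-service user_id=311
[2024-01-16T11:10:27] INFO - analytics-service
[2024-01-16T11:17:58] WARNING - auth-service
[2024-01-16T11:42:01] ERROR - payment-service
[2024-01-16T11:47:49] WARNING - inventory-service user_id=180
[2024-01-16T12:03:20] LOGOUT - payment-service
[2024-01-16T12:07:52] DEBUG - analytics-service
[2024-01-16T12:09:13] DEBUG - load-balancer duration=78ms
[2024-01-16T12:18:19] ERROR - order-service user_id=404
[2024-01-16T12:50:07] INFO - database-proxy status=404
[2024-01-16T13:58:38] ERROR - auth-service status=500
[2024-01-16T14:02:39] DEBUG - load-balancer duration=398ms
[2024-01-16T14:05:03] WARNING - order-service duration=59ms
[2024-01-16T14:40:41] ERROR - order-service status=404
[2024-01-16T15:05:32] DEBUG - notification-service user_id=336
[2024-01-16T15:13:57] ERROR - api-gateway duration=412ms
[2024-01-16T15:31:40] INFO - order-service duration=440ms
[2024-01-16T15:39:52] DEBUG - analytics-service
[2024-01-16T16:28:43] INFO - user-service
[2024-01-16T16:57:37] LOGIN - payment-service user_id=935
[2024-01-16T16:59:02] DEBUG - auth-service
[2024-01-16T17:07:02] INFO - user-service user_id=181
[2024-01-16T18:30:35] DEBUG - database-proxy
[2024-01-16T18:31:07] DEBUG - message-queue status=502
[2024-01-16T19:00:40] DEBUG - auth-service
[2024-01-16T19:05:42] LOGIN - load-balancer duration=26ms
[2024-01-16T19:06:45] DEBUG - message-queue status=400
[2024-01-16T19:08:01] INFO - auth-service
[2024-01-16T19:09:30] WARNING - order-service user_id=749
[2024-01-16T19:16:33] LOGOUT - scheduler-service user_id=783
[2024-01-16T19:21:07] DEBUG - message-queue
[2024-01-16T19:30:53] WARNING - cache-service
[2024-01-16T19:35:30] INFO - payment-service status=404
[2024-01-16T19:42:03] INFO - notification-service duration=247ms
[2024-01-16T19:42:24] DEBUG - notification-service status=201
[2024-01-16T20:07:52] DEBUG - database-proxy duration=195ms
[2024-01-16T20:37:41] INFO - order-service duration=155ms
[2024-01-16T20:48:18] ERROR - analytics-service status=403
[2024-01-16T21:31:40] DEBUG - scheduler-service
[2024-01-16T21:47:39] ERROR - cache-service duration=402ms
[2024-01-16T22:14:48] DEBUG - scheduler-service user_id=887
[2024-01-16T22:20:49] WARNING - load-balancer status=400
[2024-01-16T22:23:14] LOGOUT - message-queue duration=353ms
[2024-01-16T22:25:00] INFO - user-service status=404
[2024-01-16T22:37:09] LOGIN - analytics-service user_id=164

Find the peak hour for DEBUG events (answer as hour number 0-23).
19

To find the peak hour:

1. Group all DEBUG events by hour
2. Count events in each hour
3. Find hour with maximum count
4. Peak hour: 19 (with 4 events)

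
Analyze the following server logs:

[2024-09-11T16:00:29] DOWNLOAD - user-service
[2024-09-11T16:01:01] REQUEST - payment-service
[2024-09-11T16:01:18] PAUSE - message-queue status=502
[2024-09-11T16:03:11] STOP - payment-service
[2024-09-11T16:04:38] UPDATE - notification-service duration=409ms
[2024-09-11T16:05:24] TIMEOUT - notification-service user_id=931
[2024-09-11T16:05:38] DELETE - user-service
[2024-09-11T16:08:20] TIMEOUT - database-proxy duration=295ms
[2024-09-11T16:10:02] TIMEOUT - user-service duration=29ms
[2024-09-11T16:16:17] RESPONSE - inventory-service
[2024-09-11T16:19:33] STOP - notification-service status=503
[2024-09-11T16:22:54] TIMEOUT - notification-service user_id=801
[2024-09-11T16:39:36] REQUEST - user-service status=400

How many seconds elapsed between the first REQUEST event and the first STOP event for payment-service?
130

To find the time between events:

1. Locate the first REQUEST event for payment-service: 2024-09-11T16:01:01
2. Locate the first STOP event for payment-service: 2024-09-11T16:03:11
3. Calculate the difference: 2024-09-11T16:03:11 - 2024-09-11T16:01:01 = 130 seconds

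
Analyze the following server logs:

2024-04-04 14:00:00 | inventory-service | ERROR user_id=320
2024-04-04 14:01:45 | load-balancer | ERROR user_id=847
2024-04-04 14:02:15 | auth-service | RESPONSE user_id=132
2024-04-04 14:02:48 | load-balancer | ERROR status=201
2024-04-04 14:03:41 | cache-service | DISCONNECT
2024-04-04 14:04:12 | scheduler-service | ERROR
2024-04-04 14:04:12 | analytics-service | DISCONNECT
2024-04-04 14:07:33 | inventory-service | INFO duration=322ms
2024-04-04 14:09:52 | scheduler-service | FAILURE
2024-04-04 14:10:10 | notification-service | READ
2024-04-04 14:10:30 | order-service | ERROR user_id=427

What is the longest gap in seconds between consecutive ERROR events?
378

To find the longest gap:

1. Extract all ERROR events in chronological order
2. Calculate time differences between consecutive events
3. Find the maximum difference
4. Longest gap: 378 seconds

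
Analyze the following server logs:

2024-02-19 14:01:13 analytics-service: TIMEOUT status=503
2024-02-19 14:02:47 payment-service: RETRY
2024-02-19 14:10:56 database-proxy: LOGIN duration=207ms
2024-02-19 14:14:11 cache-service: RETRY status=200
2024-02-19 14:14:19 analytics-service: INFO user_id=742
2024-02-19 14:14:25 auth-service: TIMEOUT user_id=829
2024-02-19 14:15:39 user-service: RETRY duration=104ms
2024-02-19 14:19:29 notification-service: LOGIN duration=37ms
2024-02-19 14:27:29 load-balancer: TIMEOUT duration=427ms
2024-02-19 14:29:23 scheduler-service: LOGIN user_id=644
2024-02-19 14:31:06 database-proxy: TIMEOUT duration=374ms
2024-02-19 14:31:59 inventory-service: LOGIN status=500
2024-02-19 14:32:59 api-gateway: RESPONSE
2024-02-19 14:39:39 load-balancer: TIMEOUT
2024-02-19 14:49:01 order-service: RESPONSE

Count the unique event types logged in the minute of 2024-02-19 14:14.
3

To count unique event types:

1. Filter events in the minute starting at 2024-02-19 14:14
2. Extract event types from matching entries
3. Count unique types: 3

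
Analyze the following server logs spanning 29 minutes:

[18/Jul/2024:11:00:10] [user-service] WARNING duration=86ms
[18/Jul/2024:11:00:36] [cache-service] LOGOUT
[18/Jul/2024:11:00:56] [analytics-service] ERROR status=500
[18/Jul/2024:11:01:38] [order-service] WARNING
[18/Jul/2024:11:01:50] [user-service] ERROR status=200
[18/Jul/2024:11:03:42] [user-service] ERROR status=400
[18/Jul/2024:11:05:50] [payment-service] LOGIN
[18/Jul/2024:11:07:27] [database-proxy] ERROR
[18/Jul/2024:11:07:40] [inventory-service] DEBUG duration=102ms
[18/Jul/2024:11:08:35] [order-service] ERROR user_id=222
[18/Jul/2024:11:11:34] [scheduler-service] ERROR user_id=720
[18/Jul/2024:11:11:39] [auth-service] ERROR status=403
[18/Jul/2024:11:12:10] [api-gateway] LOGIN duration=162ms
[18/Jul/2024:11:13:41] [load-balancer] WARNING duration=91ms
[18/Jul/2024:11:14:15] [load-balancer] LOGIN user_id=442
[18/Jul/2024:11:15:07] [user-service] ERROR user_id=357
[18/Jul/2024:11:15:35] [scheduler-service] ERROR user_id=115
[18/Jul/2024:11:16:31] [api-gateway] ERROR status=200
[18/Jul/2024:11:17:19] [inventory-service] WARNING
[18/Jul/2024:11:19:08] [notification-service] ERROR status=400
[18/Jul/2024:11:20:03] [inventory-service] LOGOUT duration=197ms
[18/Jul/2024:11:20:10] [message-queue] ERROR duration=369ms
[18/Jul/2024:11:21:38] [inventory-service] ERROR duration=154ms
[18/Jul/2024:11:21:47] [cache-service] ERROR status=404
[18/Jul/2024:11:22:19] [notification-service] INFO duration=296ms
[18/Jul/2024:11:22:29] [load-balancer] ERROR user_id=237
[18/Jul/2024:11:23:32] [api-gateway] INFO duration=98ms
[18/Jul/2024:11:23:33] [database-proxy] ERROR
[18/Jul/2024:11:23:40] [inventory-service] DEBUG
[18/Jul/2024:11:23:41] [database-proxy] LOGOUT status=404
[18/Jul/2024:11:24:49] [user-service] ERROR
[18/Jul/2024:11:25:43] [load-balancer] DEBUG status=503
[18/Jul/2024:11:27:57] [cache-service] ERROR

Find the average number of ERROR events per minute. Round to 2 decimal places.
0.62

To calculate the rate:

1. Count total ERROR events: 18
2. Total time period: 29 minutes
3. Rate = 18 / 29 = 0.62 events per minute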